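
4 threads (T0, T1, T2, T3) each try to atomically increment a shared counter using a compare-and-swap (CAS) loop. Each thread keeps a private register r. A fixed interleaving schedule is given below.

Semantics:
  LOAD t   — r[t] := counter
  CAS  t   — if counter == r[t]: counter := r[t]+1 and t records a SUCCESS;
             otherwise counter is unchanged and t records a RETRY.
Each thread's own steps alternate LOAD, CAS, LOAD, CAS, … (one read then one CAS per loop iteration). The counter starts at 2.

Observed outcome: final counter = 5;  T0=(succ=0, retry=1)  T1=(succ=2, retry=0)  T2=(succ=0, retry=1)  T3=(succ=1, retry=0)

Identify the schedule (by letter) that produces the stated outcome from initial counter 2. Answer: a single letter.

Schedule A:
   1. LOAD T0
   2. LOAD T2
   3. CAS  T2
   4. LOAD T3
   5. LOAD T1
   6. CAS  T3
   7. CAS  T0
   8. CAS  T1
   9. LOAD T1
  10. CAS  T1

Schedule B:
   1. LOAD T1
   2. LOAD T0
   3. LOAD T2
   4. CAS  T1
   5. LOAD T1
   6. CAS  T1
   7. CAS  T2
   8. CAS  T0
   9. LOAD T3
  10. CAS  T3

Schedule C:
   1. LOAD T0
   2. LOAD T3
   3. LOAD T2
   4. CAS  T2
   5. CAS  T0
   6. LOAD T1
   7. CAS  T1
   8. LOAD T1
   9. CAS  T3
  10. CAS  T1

Simulating candidate B:
   1) LOAD T1:  M=2  r_T1=2
   2) LOAD T0:  M=2  r_T0=2
   3) LOAD T2:  M=2  r_T2=2
   4) CAS  T1:  M=3  r_T1=2 ✓
   5) LOAD T1:  M=3  r_T1=3
   6) CAS  T1:  M=4  r_T1=3 ✓
   7) CAS  T2:  M=4  r_T2=2 ✗
   8) CAS  T0:  M=4  r_T0=2 ✗
   9) LOAD T3:  M=4  r_T3=4
  10) CAS  T3:  M=5  r_T3=4 ✓

B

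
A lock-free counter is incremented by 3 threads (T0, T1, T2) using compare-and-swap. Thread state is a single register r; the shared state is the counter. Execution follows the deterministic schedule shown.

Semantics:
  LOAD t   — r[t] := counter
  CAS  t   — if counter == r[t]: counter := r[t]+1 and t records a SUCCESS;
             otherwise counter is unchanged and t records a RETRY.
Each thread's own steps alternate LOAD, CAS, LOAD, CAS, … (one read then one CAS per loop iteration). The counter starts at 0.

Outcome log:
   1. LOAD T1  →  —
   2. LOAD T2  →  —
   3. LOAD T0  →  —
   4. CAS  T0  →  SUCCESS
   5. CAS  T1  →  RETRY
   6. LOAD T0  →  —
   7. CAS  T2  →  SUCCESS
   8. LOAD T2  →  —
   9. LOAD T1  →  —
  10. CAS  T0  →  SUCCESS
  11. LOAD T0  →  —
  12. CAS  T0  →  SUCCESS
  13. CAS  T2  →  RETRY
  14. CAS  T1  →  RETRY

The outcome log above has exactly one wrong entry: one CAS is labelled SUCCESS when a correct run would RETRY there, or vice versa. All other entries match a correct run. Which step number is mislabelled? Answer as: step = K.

Re-executing:
T1 LOAD — after: cnt=0, r=0 — load
T2 LOAD — after: cnt=0, r=0 — load
T0 LOAD — after: cnt=0, r=0 — load
T0 CAS — after: cnt=1, r=0 — ok
T1 CAS — after: cnt=1, r=0 — retry
T0 LOAD — after: cnt=1, r=1 — load
T2 CAS — after: cnt=1, r=0 — retry
T2 LOAD — after: cnt=1, r=1 — load
T1 LOAD — after: cnt=1, r=1 — load
T0 CAS — after: cnt=2, r=1 — ok
T0 LOAD — after: cnt=2, r=2 — load
T0 CAS — after: cnt=3, r=2 — ok
T2 CAS — after: cnt=3, r=1 — retry
T1 CAS — after: cnt=3, r=1 — retry
Mismatch at 7.

step = 7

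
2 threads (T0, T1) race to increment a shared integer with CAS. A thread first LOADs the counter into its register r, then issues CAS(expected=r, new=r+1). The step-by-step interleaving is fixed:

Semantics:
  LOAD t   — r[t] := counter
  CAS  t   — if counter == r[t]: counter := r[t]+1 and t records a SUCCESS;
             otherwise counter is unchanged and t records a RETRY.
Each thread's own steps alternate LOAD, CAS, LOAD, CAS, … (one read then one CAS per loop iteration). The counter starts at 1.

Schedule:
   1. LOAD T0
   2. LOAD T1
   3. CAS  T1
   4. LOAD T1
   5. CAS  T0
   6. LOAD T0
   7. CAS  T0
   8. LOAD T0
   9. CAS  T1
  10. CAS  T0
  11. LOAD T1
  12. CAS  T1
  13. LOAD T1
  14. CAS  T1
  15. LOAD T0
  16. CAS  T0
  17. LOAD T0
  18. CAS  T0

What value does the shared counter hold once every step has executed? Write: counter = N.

1. LOAD T0 → mem=1 r[T0]=1 [LOAD]
2. LOAD T1 → mem=1 r[T1]=1 [LOAD]
3. CAS T1 → mem=2 r[T1]=1 [OK]
4. LOAD T1 → mem=2 r[T1]=2 [LOAD]
5. CAS T0 → mem=2 r[T0]=1 [RETRY]
6. LOAD T0 → mem=2 r[T0]=2 [LOAD]
7. CAS T0 → mem=3 r[T0]=2 [OK]
8. LOAD T0 → mem=3 r[T0]=3 [LOAD]
9. CAS T1 → mem=3 r[T1]=2 [RETRY]
10. CAS T0 → mem=4 r[T0]=3 [OK]
11. LOAD T1 → mem=4 r[T1]=4 [LOAD]
12. CAS T1 → mem=5 r[T1]=4 [OK]
13. LOAD T1 → mem=5 r[T1]=5 [LOAD]
14. CAS T1 → mem=6 r[T1]=5 [OK]
15. LOAD T0 → mem=6 r[T0]=6 [LOAD]
16. CAS T0 → mem=7 r[T0]=6 [OK]
17. LOAD T0 → mem=7 r[T0]=7 [LOAD]
18. CAS T0 → mem=8 r[T0]=7 [OK]

counter = 8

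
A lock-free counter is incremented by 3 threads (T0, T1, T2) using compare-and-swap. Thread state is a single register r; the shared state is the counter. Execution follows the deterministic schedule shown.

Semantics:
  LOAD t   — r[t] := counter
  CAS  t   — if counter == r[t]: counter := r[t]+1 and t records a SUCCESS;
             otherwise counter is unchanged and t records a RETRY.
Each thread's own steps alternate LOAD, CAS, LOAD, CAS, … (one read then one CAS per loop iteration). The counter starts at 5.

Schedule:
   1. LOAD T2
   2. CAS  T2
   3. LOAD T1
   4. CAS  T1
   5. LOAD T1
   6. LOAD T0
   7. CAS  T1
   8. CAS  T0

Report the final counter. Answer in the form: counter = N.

   1) LOAD T2:  M=5  r_T2=5
   2) CAS  T2:  M=6  r_T2=5 ✓
   3) LOAD T1:  M=6  r_T1=6
   4) CAS  T1:  M=7  r_T1=6 ✓
   5) LOAD T1:  M=7  r_T1=7
   6) LOAD T0:  M=7  r_T0=7
   7) CAS  T1:  M=8  r_T1=7 ✓
   8) CAS  T0:  M=8  r_T0=7 ✗

counter = 8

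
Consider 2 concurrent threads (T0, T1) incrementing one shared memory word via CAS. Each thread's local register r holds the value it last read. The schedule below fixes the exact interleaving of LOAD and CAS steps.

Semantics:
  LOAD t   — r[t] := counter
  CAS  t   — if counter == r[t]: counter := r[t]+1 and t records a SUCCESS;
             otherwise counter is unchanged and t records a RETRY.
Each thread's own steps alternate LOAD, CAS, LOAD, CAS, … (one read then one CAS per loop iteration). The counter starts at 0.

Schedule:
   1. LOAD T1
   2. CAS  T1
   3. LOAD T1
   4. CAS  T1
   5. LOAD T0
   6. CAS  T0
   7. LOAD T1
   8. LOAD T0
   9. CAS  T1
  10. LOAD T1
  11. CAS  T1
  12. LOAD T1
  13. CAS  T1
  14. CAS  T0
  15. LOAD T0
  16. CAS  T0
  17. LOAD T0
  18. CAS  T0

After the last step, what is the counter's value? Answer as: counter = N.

counter = 8

1. LOAD T1 → mem=0 r[T1]=0 [LOAD]
2. CAS T1 → mem=1 r[T1]=0 [OK]
3. LOAD T1 → mem=1 r[T1]=1 [LOAD]
4. CAS T1 → mem=2 r[T1]=1 [OK]
5. LOAD T0 → mem=2 r[T0]=2 [LOAD]
6. CAS T0 → mem=3 r[T0]=2 [OK]
7. LOAD T1 → mem=3 r[T1]=3 [LOAD]
8. LOAD T0 → mem=3 r[T0]=3 [LOAD]
9. CAS T1 → mem=4 r[T1]=3 [OK]
10. LOAD T1 → mem=4 r[T1]=4 [LOAD]
11. CAS T1 → mem=5 r[T1]=4 [OK]
12. LOAD T1 → mem=5 r[T1]=5 [LOAD]
13. CAS T1 → mem=6 r[T1]=5 [OK]
14. CAS T0 → mem=6 r[T0]=3 [RETRY]
15. LOAD T0 → mem=6 r[T0]=6 [LOAD]
16. CAS T0 → mem=7 r[T0]=6 [OK]
17. LOAD T0 → mem=7 r[T0]=7 [LOAD]
18. CAS T0 → mem=8 r[T0]=7 [OK]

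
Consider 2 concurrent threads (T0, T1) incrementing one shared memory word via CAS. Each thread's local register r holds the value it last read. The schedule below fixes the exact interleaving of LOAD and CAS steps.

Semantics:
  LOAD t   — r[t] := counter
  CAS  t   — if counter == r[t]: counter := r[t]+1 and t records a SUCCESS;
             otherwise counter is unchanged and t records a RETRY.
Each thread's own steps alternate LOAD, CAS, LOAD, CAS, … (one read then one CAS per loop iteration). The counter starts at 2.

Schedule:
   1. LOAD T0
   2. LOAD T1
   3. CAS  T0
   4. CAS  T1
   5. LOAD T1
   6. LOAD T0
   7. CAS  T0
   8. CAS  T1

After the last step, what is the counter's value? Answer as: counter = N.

T0 LOAD — after: cnt=2, r=2 — load
T1 LOAD — after: cnt=2, r=2 — load
T0 CAS — after: cnt=3, r=2 — ok
T1 CAS — after: cnt=3, r=2 — retry
T1 LOAD — after: cnt=3, r=3 — load
T0 LOAD — after: cnt=3, r=3 — load
T0 CAS — after: cnt=4, r=3 — ok
T1 CAS — after: cnt=4, r=3 — retry

counter = 4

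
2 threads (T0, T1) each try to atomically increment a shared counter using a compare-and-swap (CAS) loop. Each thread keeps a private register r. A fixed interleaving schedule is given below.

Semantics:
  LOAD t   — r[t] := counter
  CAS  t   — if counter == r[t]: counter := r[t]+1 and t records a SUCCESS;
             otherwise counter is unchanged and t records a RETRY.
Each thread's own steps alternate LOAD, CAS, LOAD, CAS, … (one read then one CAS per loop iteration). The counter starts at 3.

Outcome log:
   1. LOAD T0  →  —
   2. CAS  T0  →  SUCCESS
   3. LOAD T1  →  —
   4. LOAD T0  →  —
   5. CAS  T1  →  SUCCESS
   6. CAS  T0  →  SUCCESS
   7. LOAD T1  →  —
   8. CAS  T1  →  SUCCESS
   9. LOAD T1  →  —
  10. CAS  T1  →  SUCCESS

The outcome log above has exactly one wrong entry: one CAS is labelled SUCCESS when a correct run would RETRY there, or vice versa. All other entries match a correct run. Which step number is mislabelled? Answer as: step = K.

Re-executing:
#1 T0 reads 3
#2 T0 CAS(3→4) writes; counter now 4
#3 T1 reads 4
#4 T0 reads 4
#5 T1 CAS(4→5) writes; counter now 5
#6 T0 CAS(4→5) fails; counter now 5
#7 T1 reads 5
#8 T1 CAS(5→6) writes; counter now 6
#9 T1 reads 6
#10 T1 CAS(6→7) writes; counter now 7
Flip is step 6.

step = 6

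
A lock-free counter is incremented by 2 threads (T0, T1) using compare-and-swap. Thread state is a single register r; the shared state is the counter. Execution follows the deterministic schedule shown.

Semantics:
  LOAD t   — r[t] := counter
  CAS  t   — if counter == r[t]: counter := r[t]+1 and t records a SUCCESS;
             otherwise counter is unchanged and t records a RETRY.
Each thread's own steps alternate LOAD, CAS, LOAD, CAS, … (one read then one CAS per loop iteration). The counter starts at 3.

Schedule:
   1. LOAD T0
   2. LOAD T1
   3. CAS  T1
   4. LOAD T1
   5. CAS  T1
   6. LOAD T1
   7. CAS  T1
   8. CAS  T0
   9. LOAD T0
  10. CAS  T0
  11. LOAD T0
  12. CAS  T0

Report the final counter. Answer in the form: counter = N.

counter = 8

1. LOAD T0 → mem=3 r[T0]=3 [LOAD]
2. LOAD T1 → mem=3 r[T1]=3 [LOAD]
3. CAS T1 → mem=4 r[T1]=3 [OK]
4. LOAD T1 → mem=4 r[T1]=4 [LOAD]
5. CAS T1 → mem=5 r[T1]=4 [OK]
6. LOAD T1 → mem=5 r[T1]=5 [LOAD]
7. CAS T1 → mem=6 r[T1]=5 [OK]
8. CAS T0 → mem=6 r[T0]=3 [RETRY]
9. LOAD T0 → mem=6 r[T0]=6 [LOAD]
10. CAS T0 → mem=7 r[T0]=6 [OK]
11. LOAD T0 → mem=7 r[T0]=7 [LOAD]
12. CAS T0 → mem=8 r[T0]=7 [OK]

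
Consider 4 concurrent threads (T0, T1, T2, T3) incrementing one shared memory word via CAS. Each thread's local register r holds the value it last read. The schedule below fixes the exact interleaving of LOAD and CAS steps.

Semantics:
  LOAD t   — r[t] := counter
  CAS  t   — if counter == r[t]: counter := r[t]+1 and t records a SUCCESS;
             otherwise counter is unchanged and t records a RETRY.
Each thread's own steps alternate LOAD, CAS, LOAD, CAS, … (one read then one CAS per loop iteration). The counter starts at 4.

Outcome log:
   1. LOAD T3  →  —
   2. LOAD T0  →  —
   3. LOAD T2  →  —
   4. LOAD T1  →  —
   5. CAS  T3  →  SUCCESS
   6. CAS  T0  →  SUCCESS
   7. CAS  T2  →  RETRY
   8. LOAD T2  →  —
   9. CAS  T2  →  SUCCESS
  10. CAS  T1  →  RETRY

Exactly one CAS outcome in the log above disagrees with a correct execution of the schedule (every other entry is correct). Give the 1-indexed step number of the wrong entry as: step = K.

step = 6

Correct run:
[1] T3.load  rd  (counter 4, T3.r 4)
[2] T0.load  rd  (counter 4, T0.r 4)
[3] T2.load  rd  (counter 4, T2.r 4)
[4] T1.load  rd  (counter 4, T1.r 4)
[5] T3.cas  hit  (counter 5, T3.r 4)
[6] T0.cas  miss  (counter 5, T0.r 4)
[7] T2.cas  miss  (counter 5, T2.r 4)
[8] T2.load  rd  (counter 5, T2.r 5)
[9] T2.cas  hit  (counter 6, T2.r 5)
[10] T1.cas  miss  (counter 6, T1.r 4)
Log disagrees first at step 6.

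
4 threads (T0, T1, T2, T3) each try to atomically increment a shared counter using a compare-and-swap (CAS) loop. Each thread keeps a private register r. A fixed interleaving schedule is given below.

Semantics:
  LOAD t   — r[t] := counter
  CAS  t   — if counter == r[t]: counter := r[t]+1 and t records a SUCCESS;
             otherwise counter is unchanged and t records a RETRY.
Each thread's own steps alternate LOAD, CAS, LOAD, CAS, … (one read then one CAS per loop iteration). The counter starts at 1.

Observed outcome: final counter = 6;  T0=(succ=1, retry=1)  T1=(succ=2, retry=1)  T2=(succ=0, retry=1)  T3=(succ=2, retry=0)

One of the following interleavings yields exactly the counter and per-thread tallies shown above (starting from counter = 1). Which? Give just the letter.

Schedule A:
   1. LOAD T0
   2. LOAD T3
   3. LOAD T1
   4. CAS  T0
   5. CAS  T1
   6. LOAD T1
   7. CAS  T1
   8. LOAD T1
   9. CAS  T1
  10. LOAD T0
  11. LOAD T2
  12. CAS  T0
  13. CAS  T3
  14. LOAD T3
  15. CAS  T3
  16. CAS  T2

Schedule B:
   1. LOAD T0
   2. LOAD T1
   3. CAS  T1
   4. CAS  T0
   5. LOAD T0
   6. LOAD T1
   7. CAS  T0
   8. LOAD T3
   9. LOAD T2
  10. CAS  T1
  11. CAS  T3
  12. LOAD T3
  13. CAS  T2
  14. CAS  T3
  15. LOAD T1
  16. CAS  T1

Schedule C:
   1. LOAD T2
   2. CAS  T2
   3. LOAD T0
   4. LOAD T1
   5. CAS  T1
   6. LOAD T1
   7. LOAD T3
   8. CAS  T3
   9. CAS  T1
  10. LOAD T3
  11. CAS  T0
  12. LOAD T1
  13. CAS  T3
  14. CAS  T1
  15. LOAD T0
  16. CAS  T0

Simulating candidate B:
   1) LOAD T0:  M=1  r_T0=1
   2) LOAD T1:  M=1  r_T1=1
   3) CAS  T1:  M=2  r_T1=1 ✓
   4) CAS  T0:  M=2  r_T0=1 ✗
   5) LOAD T0:  M=2  r_T0=2
   6) LOAD T1:  M=2  r_T1=2
   7) CAS  T0:  M=3  r_T0=2 ✓
   8) LOAD T3:  M=3  r_T3=3
   9) LOAD T2:  M=3  r_T2=3
  10) CAS  T1:  M=3  r_T1=2 ✗
  11) CAS  T3:  M=4  r_T3=3 ✓
  12) LOAD T3:  M=4  r_T3=4
  13) CAS  T2:  M=4  r_T2=3 ✗
  14) CAS  T3:  M=5  r_T3=4 ✓
  15) LOAD T1:  M=5  r_T1=5
  16) CAS  T1:  M=6  r_T1=5 ✓

B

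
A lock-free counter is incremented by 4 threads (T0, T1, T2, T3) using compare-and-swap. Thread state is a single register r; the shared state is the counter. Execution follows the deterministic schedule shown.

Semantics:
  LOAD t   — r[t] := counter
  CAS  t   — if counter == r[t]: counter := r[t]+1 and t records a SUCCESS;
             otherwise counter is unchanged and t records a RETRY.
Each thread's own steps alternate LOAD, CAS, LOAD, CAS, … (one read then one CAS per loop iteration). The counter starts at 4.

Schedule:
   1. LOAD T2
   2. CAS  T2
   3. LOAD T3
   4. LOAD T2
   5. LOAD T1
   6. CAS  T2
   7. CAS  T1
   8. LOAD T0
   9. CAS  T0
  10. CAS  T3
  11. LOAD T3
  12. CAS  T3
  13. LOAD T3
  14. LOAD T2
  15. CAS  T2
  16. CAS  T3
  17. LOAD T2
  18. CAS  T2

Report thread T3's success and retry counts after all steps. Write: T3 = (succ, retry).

step 1: T2 LOAD ⇒ load; ctr=4 reg=4
step 2: T2 CAS ⇒ ok; ctr=5 reg=4
step 3: T3 LOAD ⇒ load; ctr=5 reg=5
step 4: T2 LOAD ⇒ load; ctr=5 reg=5
step 5: T1 LOAD ⇒ load; ctr=5 reg=5
step 6: T2 CAS ⇒ ok; ctr=6 reg=5
step 7: T1 CAS ⇒ retry; ctr=6 reg=5
step 8: T0 LOAD ⇒ load; ctr=6 reg=6
step 9: T0 CAS ⇒ ok; ctr=7 reg=6
step 10: T3 CAS ⇒ retry; ctr=7 reg=5
step 11: T3 LOAD ⇒ load; ctr=7 reg=7
step 12: T3 CAS ⇒ ok; ctr=8 reg=7
step 13: T3 LOAD ⇒ load; ctr=8 reg=8
step 14: T2 LOAD ⇒ load; ctr=8 reg=8
step 15: T2 CAS ⇒ ok; ctr=9 reg=8
step 16: T3 CAS ⇒ retry; ctr=9 reg=8
step 17: T2 LOAD ⇒ load; ctr=9 reg=9
step 18: T2 CAS ⇒ ok; ctr=10 reg=9

T3 = (1, 2)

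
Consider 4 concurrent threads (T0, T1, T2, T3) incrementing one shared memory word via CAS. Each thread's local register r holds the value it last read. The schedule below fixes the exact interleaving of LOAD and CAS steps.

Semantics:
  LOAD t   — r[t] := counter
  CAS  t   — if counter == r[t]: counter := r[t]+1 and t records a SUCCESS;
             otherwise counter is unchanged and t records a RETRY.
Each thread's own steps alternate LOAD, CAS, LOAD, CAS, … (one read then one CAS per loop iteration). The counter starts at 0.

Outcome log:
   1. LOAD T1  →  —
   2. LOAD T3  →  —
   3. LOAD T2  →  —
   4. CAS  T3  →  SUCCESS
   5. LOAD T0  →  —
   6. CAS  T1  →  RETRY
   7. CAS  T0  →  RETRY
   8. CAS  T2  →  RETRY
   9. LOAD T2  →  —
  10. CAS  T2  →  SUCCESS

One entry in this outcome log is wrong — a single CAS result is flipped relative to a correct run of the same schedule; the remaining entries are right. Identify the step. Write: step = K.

Re-executing:
[1] T1.load  rd  (counter 0, T1.r 0)
[2] T3.load  rd  (counter 0, T3.r 0)
[3] T2.load  rd  (counter 0, T2.r 0)
[4] T3.cas  hit  (counter 1, T3.r 0)
[5] T0.load  rd  (counter 1, T0.r 1)
[6] T1.cas  miss  (counter 1, T1.r 0)
[7] T0.cas  hit  (counter 2, T0.r 1)
[8] T2.cas  miss  (counter 2, T2.r 0)
[9] T2.load  rd  (counter 2, T2.r 2)
[10] T2.cas  hit  (counter 3, T2.r 2)
Mismatch at 7.

step = 7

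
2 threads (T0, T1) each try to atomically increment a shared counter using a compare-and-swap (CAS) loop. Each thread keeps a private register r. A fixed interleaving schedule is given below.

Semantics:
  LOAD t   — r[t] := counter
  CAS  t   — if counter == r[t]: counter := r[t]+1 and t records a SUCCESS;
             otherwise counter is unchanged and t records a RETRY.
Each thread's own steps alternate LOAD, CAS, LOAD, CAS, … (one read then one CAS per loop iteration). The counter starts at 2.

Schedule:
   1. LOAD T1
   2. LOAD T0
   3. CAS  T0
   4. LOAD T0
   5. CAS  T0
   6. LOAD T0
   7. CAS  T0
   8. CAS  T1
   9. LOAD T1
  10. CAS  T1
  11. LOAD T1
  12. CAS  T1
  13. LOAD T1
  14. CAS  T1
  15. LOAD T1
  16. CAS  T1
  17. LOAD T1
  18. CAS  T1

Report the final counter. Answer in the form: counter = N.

counter = 10

step 1: T1 LOAD ⇒ load; ctr=2 reg=2
step 2: T0 LOAD ⇒ load; ctr=2 reg=2
step 3: T0 CAS ⇒ ok; ctr=3 reg=2
step 4: T0 LOAD ⇒ load; ctr=3 reg=3
step 5: T0 CAS ⇒ ok; ctr=4 reg=3
step 6: T0 LOAD ⇒ load; ctr=4 reg=4
step 7: T0 CAS ⇒ ok; ctr=5 reg=4
step 8: T1 CAS ⇒ retry; ctr=5 reg=2
step 9: T1 LOAD ⇒ load; ctr=5 reg=5
step 10: T1 CAS ⇒ ok; ctr=6 reg=5
step 11: T1 LOAD ⇒ load; ctr=6 reg=6
step 12: T1 CAS ⇒ ok; ctr=7 reg=6
step 13: T1 LOAD ⇒ load; ctr=7 reg=7
step 14: T1 CAS ⇒ ok; ctr=8 reg=7
step 15: T1 LOAD ⇒ load; ctr=8 reg=8
step 16: T1 CAS ⇒ ok; ctr=9 reg=8
step 17: T1 LOAD ⇒ load; ctr=9 reg=9
step 18: T1 CAS ⇒ ok; ctr=10 reg=9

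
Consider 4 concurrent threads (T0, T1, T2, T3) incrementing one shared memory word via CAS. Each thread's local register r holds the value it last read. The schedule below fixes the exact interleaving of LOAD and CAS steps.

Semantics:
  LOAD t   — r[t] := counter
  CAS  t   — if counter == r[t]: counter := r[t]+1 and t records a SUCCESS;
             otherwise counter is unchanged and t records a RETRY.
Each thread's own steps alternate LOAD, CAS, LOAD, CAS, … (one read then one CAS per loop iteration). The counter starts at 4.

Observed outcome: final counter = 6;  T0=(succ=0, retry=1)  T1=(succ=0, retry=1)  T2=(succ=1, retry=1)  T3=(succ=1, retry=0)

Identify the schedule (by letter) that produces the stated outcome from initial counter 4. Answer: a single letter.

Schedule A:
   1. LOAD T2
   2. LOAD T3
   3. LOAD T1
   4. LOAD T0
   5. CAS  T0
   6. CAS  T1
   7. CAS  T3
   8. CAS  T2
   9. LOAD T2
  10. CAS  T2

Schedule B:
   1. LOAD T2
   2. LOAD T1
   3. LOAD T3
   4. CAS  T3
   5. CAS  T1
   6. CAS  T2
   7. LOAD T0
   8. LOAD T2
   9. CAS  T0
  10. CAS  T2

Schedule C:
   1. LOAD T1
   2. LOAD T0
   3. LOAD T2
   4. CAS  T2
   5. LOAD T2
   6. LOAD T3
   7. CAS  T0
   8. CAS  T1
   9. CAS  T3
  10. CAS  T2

C

Tracing schedule C:
[1] T1.load  rd  (counter 4, T1.r 4)
[2] T0.load  rd  (counter 4, T0.r 4)
[3] T2.load  rd  (counter 4, T2.r 4)
[4] T2.cas  hit  (counter 5, T2.r 4)
[5] T2.load  rd  (counter 5, T2.r 5)
[6] T3.load  rd  (counter 5, T3.r 5)
[7] T0.cas  miss  (counter 5, T0.r 4)
[8] T1.cas  miss  (counter 5, T1.r 4)
[9] T3.cas  hit  (counter 6, T3.r 5)
[10] T2.cas  miss  (counter 6, T2.r 5)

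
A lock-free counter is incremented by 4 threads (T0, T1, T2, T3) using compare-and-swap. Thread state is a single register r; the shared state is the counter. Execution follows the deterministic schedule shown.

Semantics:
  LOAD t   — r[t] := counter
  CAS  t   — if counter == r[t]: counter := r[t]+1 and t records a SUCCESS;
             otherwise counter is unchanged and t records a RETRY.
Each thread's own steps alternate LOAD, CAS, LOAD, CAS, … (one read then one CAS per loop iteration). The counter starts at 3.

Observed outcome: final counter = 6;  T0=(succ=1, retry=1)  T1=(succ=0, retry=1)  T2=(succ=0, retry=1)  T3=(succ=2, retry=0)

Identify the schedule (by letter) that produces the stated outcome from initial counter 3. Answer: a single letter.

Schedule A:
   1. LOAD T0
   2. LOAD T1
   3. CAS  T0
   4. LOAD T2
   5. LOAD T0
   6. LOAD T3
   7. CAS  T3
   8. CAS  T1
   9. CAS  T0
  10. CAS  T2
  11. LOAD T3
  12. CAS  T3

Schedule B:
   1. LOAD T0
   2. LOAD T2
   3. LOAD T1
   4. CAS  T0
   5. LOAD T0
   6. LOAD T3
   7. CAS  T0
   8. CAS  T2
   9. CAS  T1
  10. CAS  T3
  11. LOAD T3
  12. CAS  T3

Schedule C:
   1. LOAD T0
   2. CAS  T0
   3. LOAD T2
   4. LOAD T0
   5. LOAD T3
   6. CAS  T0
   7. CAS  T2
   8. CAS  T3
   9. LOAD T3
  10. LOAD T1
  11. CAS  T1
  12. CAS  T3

Tracing schedule A:
#1 T0 reads 3
#2 T1 reads 3
#3 T0 CAS(3→4) writes; counter now 4
#4 T2 reads 4
#5 T0 reads 4
#6 T3 reads 4
#7 T3 CAS(4→5) writes; counter now 5
#8 T1 CAS(3→4) fails; counter now 5
#9 T0 CAS(4→5) fails; counter now 5
#10 T2 CAS(4→5) fails; counter now 5
#11 T3 reads 5
#12 T3 CAS(5→6) writes; counter now 6

A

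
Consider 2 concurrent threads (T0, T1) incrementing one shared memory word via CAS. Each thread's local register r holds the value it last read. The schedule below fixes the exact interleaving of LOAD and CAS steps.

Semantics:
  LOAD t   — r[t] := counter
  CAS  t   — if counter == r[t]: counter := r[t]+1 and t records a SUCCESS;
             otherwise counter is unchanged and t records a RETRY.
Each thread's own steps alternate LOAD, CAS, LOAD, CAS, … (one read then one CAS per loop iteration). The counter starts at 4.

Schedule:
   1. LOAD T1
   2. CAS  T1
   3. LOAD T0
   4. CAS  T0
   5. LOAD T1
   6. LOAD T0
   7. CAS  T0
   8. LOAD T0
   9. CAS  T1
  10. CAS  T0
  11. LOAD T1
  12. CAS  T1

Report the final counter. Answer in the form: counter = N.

1. LOAD T1 → mem=4 r[T1]=4 [LOAD]
2. CAS T1 → mem=5 r[T1]=4 [OK]
3. LOAD T0 → mem=5 r[T0]=5 [LOAD]
4. CAS T0 → mem=6 r[T0]=5 [OK]
5. LOAD T1 → mem=6 r[T1]=6 [LOAD]
6. LOAD T0 → mem=6 r[T0]=6 [LOAD]
7. CAS T0 → mem=7 r[T0]=6 [OK]
8. LOAD T0 → mem=7 r[T0]=7 [LOAD]
9. CAS T1 → mem=7 r[T1]=6 [RETRY]
10. CAS T0 → mem=8 r[T0]=7 [OK]
11. LOAD T1 → mem=8 r[T1]=8 [LOAD]
12. CAS T1 → mem=9 r[T1]=8 [OK]

counter = 9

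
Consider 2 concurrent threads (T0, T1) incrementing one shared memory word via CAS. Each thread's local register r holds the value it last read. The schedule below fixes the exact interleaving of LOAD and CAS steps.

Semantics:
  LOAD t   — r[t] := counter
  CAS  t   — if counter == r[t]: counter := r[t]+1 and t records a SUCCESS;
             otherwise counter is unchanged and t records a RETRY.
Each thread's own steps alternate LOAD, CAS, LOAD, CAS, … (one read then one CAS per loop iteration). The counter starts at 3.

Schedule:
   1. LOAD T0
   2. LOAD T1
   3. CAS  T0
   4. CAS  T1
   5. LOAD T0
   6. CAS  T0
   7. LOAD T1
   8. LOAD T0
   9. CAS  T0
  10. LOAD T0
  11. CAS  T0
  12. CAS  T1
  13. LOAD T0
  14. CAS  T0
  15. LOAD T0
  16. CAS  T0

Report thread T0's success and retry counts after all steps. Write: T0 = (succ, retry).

T0 = (6, 0)

T0 LOAD — after: cnt=3, r=3 — load
T1 LOAD — after: cnt=3, r=3 — load
T0 CAS — after: cnt=4, r=3 — ok
T1 CAS — after: cnt=4, r=3 — retry
T0 LOAD — after: cnt=4, r=4 — load
T0 CAS — after: cnt=5, r=4 — ok
T1 LOAD — after: cnt=5, r=5 — load
T0 LOAD — after: cnt=5, r=5 — load
T0 CAS — after: cnt=6, r=5 — ok
T0 LOAD — after: cnt=6, r=6 — load
T0 CAS — after: cnt=7, r=6 — ok
T1 CAS — after: cnt=7, r=5 — retry
T0 LOAD — after: cnt=7, r=7 — load
T0 CAS — after: cnt=8, r=7 — ok
T0 LOAD — after: cnt=8, r=8 — load
T0 CAS — after: cnt=9, r=8 — ok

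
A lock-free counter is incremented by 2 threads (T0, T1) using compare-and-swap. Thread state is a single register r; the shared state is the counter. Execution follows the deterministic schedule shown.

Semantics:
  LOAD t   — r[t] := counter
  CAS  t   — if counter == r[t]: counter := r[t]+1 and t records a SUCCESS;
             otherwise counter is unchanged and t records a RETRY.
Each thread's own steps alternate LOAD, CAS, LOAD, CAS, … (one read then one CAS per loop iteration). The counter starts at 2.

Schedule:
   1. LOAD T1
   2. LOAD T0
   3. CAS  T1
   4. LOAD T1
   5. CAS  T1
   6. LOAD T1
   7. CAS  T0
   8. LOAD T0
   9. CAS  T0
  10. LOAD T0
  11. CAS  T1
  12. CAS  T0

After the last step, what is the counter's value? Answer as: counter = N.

counter = 6

1. LOAD T1 → mem=2 r[T1]=2 [LOAD]
2. LOAD T0 → mem=2 r[T0]=2 [LOAD]
3. CAS T1 → mem=3 r[T1]=2 [OK]
4. LOAD T1 → mem=3 r[T1]=3 [LOAD]
5. CAS T1 → mem=4 r[T1]=3 [OK]
6. LOAD T1 → mem=4 r[T1]=4 [LOAD]
7. CAS T0 → mem=4 r[T0]=2 [RETRY]
8. LOAD T0 → mem=4 r[T0]=4 [LOAD]
9. CAS T0 → mem=5 r[T0]=4 [OK]
10. LOAD T0 → mem=5 r[T0]=5 [LOAD]
11. CAS T1 → mem=5 r[T1]=4 [RETRY]
12. CAS T0 → mem=6 r[T0]=5 [OK]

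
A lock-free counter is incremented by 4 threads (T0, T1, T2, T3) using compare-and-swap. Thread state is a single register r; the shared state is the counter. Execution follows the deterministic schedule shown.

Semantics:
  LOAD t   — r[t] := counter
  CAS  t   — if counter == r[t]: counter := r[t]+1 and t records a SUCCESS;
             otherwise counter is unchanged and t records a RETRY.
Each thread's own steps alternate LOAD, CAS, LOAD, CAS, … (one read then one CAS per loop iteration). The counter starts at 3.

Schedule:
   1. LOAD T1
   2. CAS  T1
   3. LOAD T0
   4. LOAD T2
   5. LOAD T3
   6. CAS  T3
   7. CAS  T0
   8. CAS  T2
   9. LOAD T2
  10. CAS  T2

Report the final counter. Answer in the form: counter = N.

1. LOAD T1 → mem=3 r[T1]=3 [LOAD]
2. CAS T1 → mem=4 r[T1]=3 [OK]
3. LOAD T0 → mem=4 r[T0]=4 [LOAD]
4. LOAD T2 → mem=4 r[T2]=4 [LOAD]
5. LOAD T3 → mem=4 r[T3]=4 [LOAD]
6. CAS T3 → mem=5 r[T3]=4 [OK]
7. CAS T0 → mem=5 r[T0]=4 [RETRY]
8. CAS T2 → mem=5 r[T2]=4 [RETRY]
9. LOAD T2 → mem=5 r[T2]=5 [LOAD]
10. CAS T2 → mem=6 r[T2]=5 [OK]

counter = 6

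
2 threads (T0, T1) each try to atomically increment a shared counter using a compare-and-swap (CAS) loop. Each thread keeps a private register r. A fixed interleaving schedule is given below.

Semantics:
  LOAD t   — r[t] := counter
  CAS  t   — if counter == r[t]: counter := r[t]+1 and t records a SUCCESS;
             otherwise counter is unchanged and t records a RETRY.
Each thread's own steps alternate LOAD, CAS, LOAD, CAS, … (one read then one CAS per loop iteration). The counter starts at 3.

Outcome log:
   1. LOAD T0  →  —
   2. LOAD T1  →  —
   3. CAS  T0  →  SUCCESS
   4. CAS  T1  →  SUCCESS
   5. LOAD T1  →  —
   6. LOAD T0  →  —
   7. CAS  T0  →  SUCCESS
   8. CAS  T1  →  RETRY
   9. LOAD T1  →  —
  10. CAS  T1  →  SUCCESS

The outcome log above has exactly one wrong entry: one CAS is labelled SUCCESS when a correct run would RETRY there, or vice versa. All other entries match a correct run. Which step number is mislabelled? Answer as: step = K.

step = 4

Correct run:
1. LOAD T0 → mem=3 r[T0]=3 [LOAD]
2. LOAD T1 → mem=3 r[T1]=3 [LOAD]
3. CAS T0 → mem=4 r[T0]=3 [OK]
4. CAS T1 → mem=4 r[T1]=3 [RETRY]
5. LOAD T1 → mem=4 r[T1]=4 [LOAD]
6. LOAD T0 → mem=4 r[T0]=4 [LOAD]
7. CAS T0 → mem=5 r[T0]=4 [OK]
8. CAS T1 → mem=5 r[T1]=4 [RETRY]
9. LOAD T1 → mem=5 r[T1]=5 [LOAD]
10. CAS T1 → mem=6 r[T1]=5 [OK]
Log disagrees first at step 4.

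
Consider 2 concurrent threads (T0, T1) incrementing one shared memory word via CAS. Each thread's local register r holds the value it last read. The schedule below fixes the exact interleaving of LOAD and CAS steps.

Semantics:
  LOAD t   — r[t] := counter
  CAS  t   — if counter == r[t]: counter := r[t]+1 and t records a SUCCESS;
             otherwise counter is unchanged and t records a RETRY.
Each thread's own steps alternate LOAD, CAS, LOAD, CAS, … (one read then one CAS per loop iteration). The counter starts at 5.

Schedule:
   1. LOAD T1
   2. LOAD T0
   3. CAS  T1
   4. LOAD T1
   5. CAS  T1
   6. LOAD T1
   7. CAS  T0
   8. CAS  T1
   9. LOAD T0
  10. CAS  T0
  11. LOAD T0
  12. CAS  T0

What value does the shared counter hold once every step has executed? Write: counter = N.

1. LOAD T1 → mem=5 r[T1]=5 [LOAD]
2. LOAD T0 → mem=5 r[T0]=5 [LOAD]
3. CAS T1 → mem=6 r[T1]=5 [OK]
4. LOAD T1 → mem=6 r[T1]=6 [LOAD]
5. CAS T1 → mem=7 r[T1]=6 [OK]
6. LOAD T1 → mem=7 r[T1]=7 [LOAD]
7. CAS T0 → mem=7 r[T0]=5 [RETRY]
8. CAS T1 → mem=8 r[T1]=7 [OK]
9. LOAD T0 → mem=8 r[T0]=8 [LOAD]
10. CAS T0 → mem=9 r[T0]=8 [OK]
11. LOAD T0 → mem=9 r[T0]=9 [LOAD]
12. CAS T0 → mem=10 r[T0]=9 [OK]

counter = 10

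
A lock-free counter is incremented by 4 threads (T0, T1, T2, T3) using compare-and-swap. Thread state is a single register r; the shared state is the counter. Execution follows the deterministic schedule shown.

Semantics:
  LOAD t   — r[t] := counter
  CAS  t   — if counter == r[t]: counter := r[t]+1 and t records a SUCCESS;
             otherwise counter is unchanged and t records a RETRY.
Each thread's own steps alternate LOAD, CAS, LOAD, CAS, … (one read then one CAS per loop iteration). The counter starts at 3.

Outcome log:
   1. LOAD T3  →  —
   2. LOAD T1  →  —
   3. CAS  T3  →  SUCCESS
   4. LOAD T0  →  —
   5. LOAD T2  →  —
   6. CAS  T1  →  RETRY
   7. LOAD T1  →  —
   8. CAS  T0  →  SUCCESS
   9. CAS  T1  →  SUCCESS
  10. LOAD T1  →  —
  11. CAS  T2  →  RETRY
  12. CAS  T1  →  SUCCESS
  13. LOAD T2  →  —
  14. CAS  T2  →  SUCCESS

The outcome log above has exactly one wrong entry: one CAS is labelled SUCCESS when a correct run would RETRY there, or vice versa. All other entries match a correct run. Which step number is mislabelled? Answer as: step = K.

step = 9

Correct run:
#1 T3 reads 3
#2 T1 reads 3
#3 T3 CAS(3→4) writes; counter now 4
#4 T0 reads 4
#5 T2 reads 4
#6 T1 CAS(3→4) fails; counter now 4
#7 T1 reads 4
#8 T0 CAS(4→5) writes; counter now 5
#9 T1 CAS(4→5) fails; counter now 5
#10 T1 reads 5
#11 T2 CAS(4→5) fails; counter now 5
#12 T1 CAS(5→6) writes; counter now 6
#13 T2 reads 6
#14 T2 CAS(6→7) writes; counter now 7
Flip is step 9.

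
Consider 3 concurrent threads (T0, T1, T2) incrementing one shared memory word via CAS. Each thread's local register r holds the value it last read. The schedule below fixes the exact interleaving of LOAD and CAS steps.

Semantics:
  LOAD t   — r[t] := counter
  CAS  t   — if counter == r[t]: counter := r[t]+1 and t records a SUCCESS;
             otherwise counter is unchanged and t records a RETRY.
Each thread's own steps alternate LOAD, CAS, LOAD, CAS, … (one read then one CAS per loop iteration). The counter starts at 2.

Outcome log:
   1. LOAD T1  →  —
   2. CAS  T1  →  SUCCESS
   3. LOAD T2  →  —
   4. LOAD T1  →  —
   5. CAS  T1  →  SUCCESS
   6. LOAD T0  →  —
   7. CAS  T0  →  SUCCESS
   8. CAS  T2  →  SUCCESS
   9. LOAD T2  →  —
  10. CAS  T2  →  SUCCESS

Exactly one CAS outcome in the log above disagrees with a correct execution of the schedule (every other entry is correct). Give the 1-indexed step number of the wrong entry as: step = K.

step = 8

Correct run:
[1] T1.load  rd  (counter 2, T1.r 2)
[2] T1.cas  hit  (counter 3, T1.r 2)
[3] T2.load  rd  (counter 3, T2.r 3)
[4] T1.load  rd  (counter 3, T1.r 3)
[5] T1.cas  hit  (counter 4, T1.r 3)
[6] T0.load  rd  (counter 4, T0.r 4)
[7] T0.cas  hit  (counter 5, T0.r 4)
[8] T2.cas  miss  (counter 5, T2.r 3)
[9] T2.load  rd  (counter 5, T2.r 5)
[10] T2.cas  hit  (counter 6, T2.r 5)
Mismatch at 8.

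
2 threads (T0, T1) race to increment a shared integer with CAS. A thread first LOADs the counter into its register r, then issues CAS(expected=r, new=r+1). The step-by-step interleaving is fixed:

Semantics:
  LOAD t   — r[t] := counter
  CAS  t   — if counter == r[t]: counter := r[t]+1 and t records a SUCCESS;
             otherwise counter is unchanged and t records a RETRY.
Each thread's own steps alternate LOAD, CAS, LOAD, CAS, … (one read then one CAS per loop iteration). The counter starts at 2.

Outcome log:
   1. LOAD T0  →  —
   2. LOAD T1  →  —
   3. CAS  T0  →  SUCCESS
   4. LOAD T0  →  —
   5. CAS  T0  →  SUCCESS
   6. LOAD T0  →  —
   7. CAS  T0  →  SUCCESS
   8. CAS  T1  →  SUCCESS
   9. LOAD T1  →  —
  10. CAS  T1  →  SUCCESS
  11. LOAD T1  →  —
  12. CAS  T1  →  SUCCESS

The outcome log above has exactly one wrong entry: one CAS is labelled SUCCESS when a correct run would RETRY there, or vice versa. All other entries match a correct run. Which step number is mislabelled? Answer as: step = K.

step = 8

Correct run:
1. LOAD T0 → mem=2 r[T0]=2 [LOAD]
2. LOAD T1 → mem=2 r[T1]=2 [LOAD]
3. CAS T0 → mem=3 r[T0]=2 [OK]
4. LOAD T0 → mem=3 r[T0]=3 [LOAD]
5. CAS T0 → mem=4 r[T0]=3 [OK]
6. LOAD T0 → mem=4 r[T0]=4 [LOAD]
7. CAS T0 → mem=5 r[T0]=4 [OK]
8. CAS T1 → mem=5 r[T1]=2 [RETRY]
9. LOAD T1 → mem=5 r[T1]=5 [LOAD]
10. CAS T1 → mem=6 r[T1]=5 [OK]
11. LOAD T1 → mem=6 r[T1]=6 [LOAD]
12. CAS T1 → mem=7 r[T1]=6 [OK]
Log disagrees first at step 8.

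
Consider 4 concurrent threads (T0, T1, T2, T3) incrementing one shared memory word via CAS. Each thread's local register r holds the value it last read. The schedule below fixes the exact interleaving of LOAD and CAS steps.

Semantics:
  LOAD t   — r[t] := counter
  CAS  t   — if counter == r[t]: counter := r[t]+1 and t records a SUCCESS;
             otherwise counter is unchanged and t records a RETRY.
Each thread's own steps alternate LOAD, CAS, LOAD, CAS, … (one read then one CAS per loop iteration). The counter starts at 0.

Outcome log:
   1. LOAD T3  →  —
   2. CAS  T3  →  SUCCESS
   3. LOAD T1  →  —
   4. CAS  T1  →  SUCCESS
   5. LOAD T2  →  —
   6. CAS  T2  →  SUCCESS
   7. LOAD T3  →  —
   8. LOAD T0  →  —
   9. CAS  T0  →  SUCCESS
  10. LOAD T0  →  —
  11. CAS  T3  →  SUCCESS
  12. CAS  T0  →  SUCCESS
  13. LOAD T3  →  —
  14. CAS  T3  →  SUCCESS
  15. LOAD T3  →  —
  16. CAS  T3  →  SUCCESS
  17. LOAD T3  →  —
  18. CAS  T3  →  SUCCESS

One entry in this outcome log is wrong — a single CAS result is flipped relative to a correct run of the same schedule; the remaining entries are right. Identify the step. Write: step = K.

Reference trace:
#1 T3 reads 0
#2 T3 CAS(0→1) writes; counter now 1
#3 T1 reads 1
#4 T1 CAS(1→2) writes; counter now 2
#5 T2 reads 2
#6 T2 CAS(2→3) writes; counter now 3
#7 T3 reads 3
#8 T0 reads 3
#9 T0 CAS(3→4) writes; counter now 4
#10 T0 reads 4
#11 T3 CAS(3→4) fails; counter now 4
#12 T0 CAS(4→5) writes; counter now 5
#13 T3 reads 5
#14 T3 CAS(5→6) writes; counter now 6
#15 T3 reads 6
#16 T3 CAS(6→7) writes; counter now 7
#17 T3 reads 7
#18 T3 CAS(7→8) writes; counter now 8
Mismatch at 11.

step = 11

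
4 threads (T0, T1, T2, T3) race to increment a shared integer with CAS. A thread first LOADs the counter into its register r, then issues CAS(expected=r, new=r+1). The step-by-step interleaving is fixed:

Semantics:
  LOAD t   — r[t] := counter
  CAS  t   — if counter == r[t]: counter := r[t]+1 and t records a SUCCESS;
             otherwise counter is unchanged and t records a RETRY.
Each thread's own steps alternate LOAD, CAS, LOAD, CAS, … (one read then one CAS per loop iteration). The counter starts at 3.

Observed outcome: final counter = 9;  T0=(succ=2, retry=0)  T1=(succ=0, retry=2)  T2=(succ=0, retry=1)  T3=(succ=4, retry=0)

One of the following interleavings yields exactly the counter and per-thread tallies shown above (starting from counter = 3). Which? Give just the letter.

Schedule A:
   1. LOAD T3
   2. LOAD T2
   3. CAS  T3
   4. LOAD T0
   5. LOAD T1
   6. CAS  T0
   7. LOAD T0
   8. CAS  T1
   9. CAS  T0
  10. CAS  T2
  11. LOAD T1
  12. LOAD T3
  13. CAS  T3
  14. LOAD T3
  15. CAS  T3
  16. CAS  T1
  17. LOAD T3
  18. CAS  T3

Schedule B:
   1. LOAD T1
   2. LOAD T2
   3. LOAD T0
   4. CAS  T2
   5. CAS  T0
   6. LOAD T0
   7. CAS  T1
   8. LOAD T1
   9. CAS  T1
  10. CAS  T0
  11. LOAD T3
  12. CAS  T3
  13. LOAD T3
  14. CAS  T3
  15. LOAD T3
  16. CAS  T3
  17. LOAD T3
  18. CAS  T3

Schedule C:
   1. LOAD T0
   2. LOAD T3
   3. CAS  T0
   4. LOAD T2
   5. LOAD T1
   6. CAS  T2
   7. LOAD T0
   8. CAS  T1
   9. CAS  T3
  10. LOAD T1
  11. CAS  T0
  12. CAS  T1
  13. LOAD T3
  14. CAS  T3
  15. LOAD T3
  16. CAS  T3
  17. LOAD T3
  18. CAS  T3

A

Run A:
T3 LOAD — after: cnt=3, r=3 — load
T2 LOAD — after: cnt=3, r=3 — load
T3 CAS — after: cnt=4, r=3 — ok
T0 LOAD — after: cnt=4, r=4 — load
T1 LOAD — after: cnt=4, r=4 — load
T0 CAS — after: cnt=5, r=4 — ok
T0 LOAD — after: cnt=5, r=5 — load
T1 CAS — after: cnt=5, r=4 — retry
T0 CAS — after: cnt=6, r=5 — ok
T2 CAS — after: cnt=6, r=3 — retry
T1 LOAD — after: cnt=6, r=6 — load
T3 LOAD — after: cnt=6, r=6 — load
T3 CAS — after: cnt=7, r=6 — ok
T3 LOAD — after: cnt=7, r=7 — load
T3 CAS — after: cnt=8, r=7 — ok
T1 CAS — after: cnt=8, r=6 — retry
T3 LOAD — after: cnt=8, r=8 — load
T3 CAS — after: cnt=9, r=8 — ok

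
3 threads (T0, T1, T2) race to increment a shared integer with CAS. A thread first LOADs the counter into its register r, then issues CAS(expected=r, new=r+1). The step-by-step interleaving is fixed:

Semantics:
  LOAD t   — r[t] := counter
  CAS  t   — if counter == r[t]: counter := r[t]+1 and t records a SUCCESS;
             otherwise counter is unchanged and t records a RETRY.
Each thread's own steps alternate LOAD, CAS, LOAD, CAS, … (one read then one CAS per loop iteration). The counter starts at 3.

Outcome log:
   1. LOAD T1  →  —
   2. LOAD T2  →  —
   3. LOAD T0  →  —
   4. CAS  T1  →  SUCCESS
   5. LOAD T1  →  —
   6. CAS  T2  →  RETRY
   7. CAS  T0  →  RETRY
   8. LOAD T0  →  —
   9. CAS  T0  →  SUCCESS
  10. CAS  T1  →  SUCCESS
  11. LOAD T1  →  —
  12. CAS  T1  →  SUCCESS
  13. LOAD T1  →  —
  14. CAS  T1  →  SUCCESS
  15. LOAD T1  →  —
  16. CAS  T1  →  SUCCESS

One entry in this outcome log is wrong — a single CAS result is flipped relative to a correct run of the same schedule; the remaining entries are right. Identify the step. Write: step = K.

step = 10

Re-executing:
1. LOAD T1 → mem=3 r[T1]=3 [LOAD]
2. LOAD T2 → mem=3 r[T2]=3 [LOAD]
3. LOAD T0 → mem=3 r[T0]=3 [LOAD]
4. CAS T1 → mem=4 r[T1]=3 [OK]
5. LOAD T1 → mem=4 r[T1]=4 [LOAD]
6. CAS T2 → mem=4 r[T2]=3 [RETRY]
7. CAS T0 → mem=4 r[T0]=3 [RETRY]
8. LOAD T0 → mem=4 r[T0]=4 [LOAD]
9. CAS T0 → mem=5 r[T0]=4 [OK]
10. CAS T1 → mem=5 r[T1]=4 [RETRY]
11. LOAD T1 → mem=5 r[T1]=5 [LOAD]
12. CAS T1 → mem=6 r[T1]=5 [OK]
13. LOAD T1 → mem=6 r[T1]=6 [LOAD]
14. CAS T1 → mem=7 r[T1]=6 [OK]
15. LOAD T1 → mem=7 r[T1]=7 [LOAD]
16. CAS T1 → mem=8 r[T1]=7 [OK]
Flip is step 10.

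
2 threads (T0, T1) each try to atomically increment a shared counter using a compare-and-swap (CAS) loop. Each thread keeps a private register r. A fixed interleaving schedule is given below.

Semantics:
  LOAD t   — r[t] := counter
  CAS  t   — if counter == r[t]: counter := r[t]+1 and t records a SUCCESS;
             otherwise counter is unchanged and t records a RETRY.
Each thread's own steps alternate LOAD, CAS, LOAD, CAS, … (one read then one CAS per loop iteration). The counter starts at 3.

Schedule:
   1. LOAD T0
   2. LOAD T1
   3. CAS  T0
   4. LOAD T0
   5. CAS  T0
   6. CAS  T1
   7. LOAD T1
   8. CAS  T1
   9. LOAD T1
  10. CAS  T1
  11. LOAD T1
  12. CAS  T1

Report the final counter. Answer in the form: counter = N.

   1) LOAD T0:  M=3  r_T0=3
   2) LOAD T1:  M=3  r_T1=3
   3) CAS  T0:  M=4  r_T0=3 ✓
   4) LOAD T0:  M=4  r_T0=4
   5) CAS  T0:  M=5  r_T0=4 ✓
   6) CAS  T1:  M=5  r_T1=3 ✗
   7) LOAD T1:  M=5  r_T1=5
   8) CAS  T1:  M=6  r_T1=5 ✓
   9) LOAD T1:  M=6  r_T1=6
  10) CAS  T1:  M=7  r_T1=6 ✓
  11) LOAD T1:  M=7  r_T1=7
  12) CAS  T1:  M=8  r_T1=7 ✓

counter = 8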